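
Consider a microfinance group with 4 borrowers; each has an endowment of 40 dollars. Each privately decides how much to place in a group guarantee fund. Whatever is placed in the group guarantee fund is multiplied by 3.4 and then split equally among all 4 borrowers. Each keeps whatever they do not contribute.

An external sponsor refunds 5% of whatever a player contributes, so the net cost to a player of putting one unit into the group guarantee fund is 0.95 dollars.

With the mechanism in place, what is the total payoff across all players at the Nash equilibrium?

160.00 dollars

The effective private return is (3.4/4) / 0.95 = 0.8947, which is still under 1, so the mechanism doesn't change anyone's dominant strategy: zero contribution.
At the Nash equilibrium no one contributes; group total payoff = 4 × 40 = 160.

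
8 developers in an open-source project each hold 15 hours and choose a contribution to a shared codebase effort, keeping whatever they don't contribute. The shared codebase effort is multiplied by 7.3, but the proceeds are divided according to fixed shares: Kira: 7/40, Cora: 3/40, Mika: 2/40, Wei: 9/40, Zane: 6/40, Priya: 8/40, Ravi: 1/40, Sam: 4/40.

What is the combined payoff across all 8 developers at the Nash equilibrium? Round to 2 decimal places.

498.00 hours

Each unit j contributes comes back to j as 7.3 × (j's share), so j prefers to contribute only if that share exceeds 1/7.3 = 0.1370; otherwise keeping the unit dominates.
The shares above 0.1370 belong to Kira, Wei, Zane and Priya, contributing 15 each; the remaining 4 contribute 0. Total contributed: 60.
The shared codebase effort pays out 7.3 × 60 = 438.00 in total (split across the unequal shares, but the aggregate is all that matters for the group sum).
The 4 free-riders keep 15 each, adding 60. Group total = 60 + 438.00 = 498.00.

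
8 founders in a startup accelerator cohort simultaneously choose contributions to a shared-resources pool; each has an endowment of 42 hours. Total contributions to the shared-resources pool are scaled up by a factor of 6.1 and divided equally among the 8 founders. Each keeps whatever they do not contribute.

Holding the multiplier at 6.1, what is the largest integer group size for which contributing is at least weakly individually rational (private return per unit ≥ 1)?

6

Private return per unit is 6.1/(group size), which is ≥ 1 whenever the group size is ≤ 6.1.
The largest such integer is 6.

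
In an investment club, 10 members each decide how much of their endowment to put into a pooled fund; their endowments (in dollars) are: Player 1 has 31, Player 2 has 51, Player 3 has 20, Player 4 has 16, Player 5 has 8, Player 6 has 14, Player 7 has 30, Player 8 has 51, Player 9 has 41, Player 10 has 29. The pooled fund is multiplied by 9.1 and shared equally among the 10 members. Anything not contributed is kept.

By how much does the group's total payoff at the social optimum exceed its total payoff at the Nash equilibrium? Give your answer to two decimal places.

The private return per contributed unit is 9.1/10 = 0.9100 < 1 for every player regardless of endowment, so the Nash equilibrium is zero contribution and the group total is Σ E_j = 31 + 51 + 20 + 16 + 8 + 14 + 30 + 51 + 41 + 29 = 291.
Each contributed unit returns 9.100 to the group, so the social optimum is full contribution by everyone: group total = 9.100 × 291 = 2648.10.
Efficiency loss = (9.100 − 1) × 291 = 2357.10.

2357.10 dollars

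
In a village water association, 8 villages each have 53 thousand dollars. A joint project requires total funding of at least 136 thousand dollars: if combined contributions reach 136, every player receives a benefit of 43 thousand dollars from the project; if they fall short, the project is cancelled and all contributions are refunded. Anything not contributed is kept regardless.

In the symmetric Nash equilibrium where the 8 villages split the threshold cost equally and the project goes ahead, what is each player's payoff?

79 thousand dollars

Equal share of the threshold: 136/8 = 17.
At this profile no one gains by cutting their contribution: any cut drops the total below 136, the project is cancelled, contributions are refunded, and the deviator ends with 53, which is less than 53 − 17 + 43 = 79. Contributing more than 17 just wastes the excess. So contributing exactly 17 is a best response.
Each player's payoff: 53 − 17 + 43 = 79.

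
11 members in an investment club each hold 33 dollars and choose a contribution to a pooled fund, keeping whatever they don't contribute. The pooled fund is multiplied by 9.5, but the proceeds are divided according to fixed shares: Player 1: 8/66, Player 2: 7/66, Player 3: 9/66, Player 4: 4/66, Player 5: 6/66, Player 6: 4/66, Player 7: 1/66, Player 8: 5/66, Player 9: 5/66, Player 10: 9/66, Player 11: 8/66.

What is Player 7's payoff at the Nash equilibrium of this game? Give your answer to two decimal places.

56.75 dollars

A player with share s gets back 9.5·s per unit contributed, so full contribution is dominant for anyone with s > 1/9.5 = 0.1053 and zero contribution is dominant for anyone below.
Player 1, Player 2, Player 3, Player 10 and Player 11 are above the threshold, contributing 33 each; the remaining 6 contribute 0. Total contributed: 165.
Player 7 keeps 33 and receives 9.5 × 165 × 1/66 = 23.75 from the pooled fund, for a payoff of 56.75.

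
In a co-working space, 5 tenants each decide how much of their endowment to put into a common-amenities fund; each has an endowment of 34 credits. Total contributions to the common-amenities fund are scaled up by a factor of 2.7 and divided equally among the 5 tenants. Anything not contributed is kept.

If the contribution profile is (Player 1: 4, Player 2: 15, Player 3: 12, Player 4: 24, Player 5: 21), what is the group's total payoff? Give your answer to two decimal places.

299.20 credits

Total contributed: 4 + 15 + 12 + 24 + 21 = 76; total kept: 5 × 34 − 76 = 94.
The common-amenities fund pays out 2.7 × 76 = 205.20 in aggregate.
Group total = 94 + 205.20 = 299.20.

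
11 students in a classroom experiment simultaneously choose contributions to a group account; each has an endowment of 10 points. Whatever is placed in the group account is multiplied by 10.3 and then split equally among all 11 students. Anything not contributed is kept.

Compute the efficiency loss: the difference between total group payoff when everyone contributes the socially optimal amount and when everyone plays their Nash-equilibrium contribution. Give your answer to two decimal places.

Each contributed unit returns 10.3/11 = 0.9364 to its contributor — below 1 — so contributing 0 is dominant for every player. At the Nash equilibrium everyone keeps their 10, and the group total is 11 × 10 = 110.
Each contributed unit returns 10.300 to the group as a whole (0.9364 to each of 11 players), which exceeds 1, so the social optimum is full contribution: group total = 10.300 × 110 = 1133.00.
Efficiency loss = 1133.00 − 110 = 1023.00.

1023.00 points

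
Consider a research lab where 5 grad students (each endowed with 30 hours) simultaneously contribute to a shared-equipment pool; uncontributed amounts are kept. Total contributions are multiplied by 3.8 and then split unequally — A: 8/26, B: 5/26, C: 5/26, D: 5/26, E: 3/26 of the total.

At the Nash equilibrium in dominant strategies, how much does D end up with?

Player j's private return per contributed unit is 3.8 × (j's share). Contributing is weakly dominant for j when that share is at least 1/3.8 = 0.2632, and contributing 0 is dominant otherwise.
Only A (8/26) clears that bar, contributing 30; the remaining 4 contribute 0. Total contributed: 30.
D keeps 30 and receives 3.8 × 30 × 5/26 = 21.92 from the shared-equipment pool, for a payoff of 51.92.

51.92 hours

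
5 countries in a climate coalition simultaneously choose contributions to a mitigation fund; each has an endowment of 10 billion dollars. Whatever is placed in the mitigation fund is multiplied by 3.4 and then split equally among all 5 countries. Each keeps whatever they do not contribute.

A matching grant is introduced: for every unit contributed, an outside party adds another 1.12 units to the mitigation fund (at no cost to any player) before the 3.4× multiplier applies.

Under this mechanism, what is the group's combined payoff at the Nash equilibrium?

360.40 billion dollars

With the mechanism, a contributed unit returns 3.4 × 2.12 / 5 = 1.4416 per unit of net cost to the contributor — now above 1 — so contributing fully is weakly dominant for every player.
At the Nash equilibrium everyone contributes 10. Group total payoff = 3.4 × 2.12 × 50 = 360.40.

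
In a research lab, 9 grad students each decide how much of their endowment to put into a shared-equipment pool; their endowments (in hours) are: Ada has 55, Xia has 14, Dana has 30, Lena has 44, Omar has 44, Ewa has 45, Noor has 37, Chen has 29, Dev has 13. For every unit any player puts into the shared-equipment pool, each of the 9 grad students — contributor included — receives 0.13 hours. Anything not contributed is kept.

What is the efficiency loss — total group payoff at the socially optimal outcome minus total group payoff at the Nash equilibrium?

52.87 hours

The private return per contributed unit is 0.13 < 1 for everyone, so the Nash equilibrium is zero contribution and the group total is Σ E_j = 55 + 14 + 30 + 44 + 44 + 45 + 37 + 29 + 13 = 311.
Each contributed unit returns 1.170 to the group, so the social optimum is full contribution by everyone: group total = 1.170 × 311 = 363.87.
Efficiency loss = (1.170 − 1) × 311 = 52.87.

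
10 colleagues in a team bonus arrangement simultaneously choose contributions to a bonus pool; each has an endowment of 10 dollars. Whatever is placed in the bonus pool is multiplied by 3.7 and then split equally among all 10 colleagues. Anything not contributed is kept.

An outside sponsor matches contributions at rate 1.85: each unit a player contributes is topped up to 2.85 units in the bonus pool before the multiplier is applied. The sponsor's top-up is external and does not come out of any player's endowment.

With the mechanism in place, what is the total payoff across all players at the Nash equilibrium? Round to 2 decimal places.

With the mechanism, a contributed unit returns 3.7 × 2.85 / 10 = 1.0545 per unit of net cost to the contributor — now above 1 — so contributing fully is weakly dominant for every player.
At the Nash equilibrium everyone contributes 10. Group total payoff = 3.7 × 2.85 × 100 = 1054.50.

1054.50 dollars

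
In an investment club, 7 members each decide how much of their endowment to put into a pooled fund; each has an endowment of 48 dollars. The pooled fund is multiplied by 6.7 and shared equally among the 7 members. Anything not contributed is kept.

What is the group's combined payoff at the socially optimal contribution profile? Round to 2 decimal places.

Each contributed unit returns 6.700 to the group as a whole (0.9571 to each of 7 players), which exceeds 1, so the social optimum is full contribution: group total = 6.700 × 336 = 2251.20.

2251.20 dollars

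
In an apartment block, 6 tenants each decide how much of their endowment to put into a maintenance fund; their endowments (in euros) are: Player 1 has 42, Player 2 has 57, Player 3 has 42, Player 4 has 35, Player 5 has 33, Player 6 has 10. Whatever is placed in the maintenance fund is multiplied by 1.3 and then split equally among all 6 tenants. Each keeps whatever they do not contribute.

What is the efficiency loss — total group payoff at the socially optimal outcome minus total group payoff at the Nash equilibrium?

65.70 euros

The private return per contributed unit is 1.3/6 = 0.2167 < 1 for every player regardless of endowment, so the Nash equilibrium is zero contribution and the group total is Σ E_j = 42 + 57 + 42 + 35 + 33 + 10 = 219.
Each contributed unit returns 1.300 to the group, so the social optimum is full contribution by everyone: group total = 1.300 × 219 = 284.70.
Efficiency loss = (1.300 − 1) × 219 = 65.70.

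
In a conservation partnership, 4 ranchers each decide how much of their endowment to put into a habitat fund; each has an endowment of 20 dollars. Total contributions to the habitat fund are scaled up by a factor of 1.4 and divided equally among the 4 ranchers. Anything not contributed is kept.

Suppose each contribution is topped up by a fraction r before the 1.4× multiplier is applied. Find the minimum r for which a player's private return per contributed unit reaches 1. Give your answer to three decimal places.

1.857

With matching at rate r, one contributed unit becomes (1 + r) in the habitat fund and returns 1.4 × (1 + r) / 4 to the contributor.
Setting this equal to 1: 1 + r = 4/1.4 = 2.8571.
So the minimum matching rate is r = 2.8571 − 1 = 1.857.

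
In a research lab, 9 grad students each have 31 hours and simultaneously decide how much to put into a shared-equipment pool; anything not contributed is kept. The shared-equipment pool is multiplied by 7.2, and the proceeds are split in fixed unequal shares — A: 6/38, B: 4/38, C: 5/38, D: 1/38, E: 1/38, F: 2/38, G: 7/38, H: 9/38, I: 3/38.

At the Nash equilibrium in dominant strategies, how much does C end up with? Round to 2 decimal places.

Each unit j contributes comes back to j as 7.2 × (j's share), so j prefers to contribute only if that share exceeds 1/7.2 = 0.1389; otherwise keeping the unit dominates.
A, G and H are above the threshold, contributing 31 each; the remaining 6 contribute 0. Total contributed: 93.
C keeps 31 and receives 7.2 × 93 × 5/38 = 88.11 from the shared-equipment pool, for a payoff of 119.11.

119.11 hours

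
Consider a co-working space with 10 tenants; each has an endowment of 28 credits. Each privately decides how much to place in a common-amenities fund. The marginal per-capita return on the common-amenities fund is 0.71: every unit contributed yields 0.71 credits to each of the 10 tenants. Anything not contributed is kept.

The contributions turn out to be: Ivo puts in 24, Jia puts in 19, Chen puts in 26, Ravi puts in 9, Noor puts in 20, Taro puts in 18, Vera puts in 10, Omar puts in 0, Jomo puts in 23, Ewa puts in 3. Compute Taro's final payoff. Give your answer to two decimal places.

117.92 credits

Total contributed: 24 + 19 + 26 + 9 + 20 + 18 + 10 + 0 + 23 + 3 = 152.
Each receives 0.71 × 152 = 107.92 from the common-amenities fund.
Taro keeps 28 − 18 = 10, so Taro's payoff is 10 + 107.92 = 117.92.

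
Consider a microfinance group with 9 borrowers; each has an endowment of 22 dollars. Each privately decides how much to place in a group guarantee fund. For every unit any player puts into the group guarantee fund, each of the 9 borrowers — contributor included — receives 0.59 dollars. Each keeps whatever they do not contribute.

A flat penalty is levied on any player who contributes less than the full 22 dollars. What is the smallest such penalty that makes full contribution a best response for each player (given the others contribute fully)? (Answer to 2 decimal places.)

Given the others contribute fully, the best deviation is to contribute 0 (any partial contribution still incurs the fine and gives up units whose private return 0.59 is below 1).
Deviating from 22 to 0 saves 22 dollars but forfeits the deviator's share of the drop in the group guarantee fund: 0.59 × 22 = 12.98.
So the deviation gain is 22 − 12.98 = 9.02, and the fine must be at least 9.02 dollars to wipe it out.

9.02 dollars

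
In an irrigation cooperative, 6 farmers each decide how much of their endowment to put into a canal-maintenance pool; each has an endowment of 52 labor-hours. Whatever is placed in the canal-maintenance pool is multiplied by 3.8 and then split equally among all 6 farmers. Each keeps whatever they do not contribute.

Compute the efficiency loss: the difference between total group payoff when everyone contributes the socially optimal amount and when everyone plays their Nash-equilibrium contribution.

Each contributed unit returns 3.8/6 = 0.6333 to its contributor — below 1 — so contributing 0 is dominant for every player. At the Nash equilibrium everyone keeps their 52, and the group total is 6 × 52 = 312.
Each contributed unit returns 3.800 to the group as a whole (0.6333 to each of 6 players), which exceeds 1, so the social optimum is full contribution: group total = 3.800 × 312 = 1185.60.
Efficiency loss = 1185.60 − 312 = 873.60.

873.60 labor-hours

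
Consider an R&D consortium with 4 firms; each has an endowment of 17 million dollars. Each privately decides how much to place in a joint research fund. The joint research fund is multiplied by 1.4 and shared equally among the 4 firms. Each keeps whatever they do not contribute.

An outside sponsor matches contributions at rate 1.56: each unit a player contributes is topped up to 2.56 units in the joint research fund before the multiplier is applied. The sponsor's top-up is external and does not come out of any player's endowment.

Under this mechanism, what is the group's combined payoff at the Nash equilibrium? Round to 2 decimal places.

With the mechanism, a contributed unit returns 1.4 × 2.56 / 4 = 0.8960 per unit of net cost — still below 1 — so contributing 0 remains dominant for every player.
Everyone keeps their endowment and the group total is 4 × 17 = 68.

68.00 million dollars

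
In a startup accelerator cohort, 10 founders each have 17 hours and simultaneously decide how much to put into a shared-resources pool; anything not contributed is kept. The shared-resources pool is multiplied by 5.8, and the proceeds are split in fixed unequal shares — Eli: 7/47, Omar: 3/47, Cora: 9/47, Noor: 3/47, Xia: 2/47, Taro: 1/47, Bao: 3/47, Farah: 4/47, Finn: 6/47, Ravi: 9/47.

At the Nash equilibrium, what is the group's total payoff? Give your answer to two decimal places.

Each unit j contributes comes back to j as 5.8 × (j's share), so j prefers to contribute only if that share exceeds 1/5.8 = 0.1724; otherwise keeping the unit dominates.
Cora and Ravi are above the threshold, contributing 17 each; the remaining 8 contribute 0. Total contributed: 34.
The shared-resources pool pays out 5.8 × 34 = 197.20 in total (split across the unequal shares, but the aggregate is all that matters for the group sum).
The 8 free-riders keep 17 each, adding 136. Group total = 136 + 197.20 = 333.20.

333.20 hours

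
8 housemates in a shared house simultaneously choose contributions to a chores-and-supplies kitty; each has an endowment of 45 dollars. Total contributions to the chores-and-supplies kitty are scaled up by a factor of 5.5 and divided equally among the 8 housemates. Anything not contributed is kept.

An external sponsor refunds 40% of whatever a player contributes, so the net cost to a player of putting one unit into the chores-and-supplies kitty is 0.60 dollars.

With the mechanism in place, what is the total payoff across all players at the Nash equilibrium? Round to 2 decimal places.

2124.00 dollars

The effective private return per unit is now (5.5/8) / 0.60 = 1.1458 > 1, so every player's dominant strategy flips to full contribution.
So the Nash equilibrium is full contribution by all 8; the group earns 8 × (45 × 0.40 + 5.5 × 45) = 2124.00.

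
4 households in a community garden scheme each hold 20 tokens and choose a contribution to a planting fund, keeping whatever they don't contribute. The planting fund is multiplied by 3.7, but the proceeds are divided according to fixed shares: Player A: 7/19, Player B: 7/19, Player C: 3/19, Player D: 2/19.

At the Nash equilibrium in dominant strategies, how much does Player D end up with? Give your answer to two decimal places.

35.58 tokens

For player j, contributing a unit is worthwhile iff 3.7 × (j's share) ≥ 1, i.e. iff j's share is at least 0.2703.
Player A and Player B are above the threshold, contributing 20 each; the remaining 2 contribute 0. Total contributed: 40.
Player D keeps 20 and receives 3.7 × 40 × 2/19 = 15.58 from the planting fund, for a payoff of 35.58.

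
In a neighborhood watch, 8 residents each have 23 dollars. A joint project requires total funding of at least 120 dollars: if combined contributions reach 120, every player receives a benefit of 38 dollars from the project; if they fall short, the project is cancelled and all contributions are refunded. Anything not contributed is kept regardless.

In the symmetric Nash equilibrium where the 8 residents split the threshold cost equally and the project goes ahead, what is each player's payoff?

46 dollars

Equal share of the threshold: 120/8 = 15.
At this profile no one gains by cutting their contribution: any cut drops the total below 120, the project is cancelled, contributions are refunded, and the deviator ends with 23, which is less than 23 − 15 + 38 = 46. Contributing more than 15 just wastes the excess. So contributing exactly 15 is a best response.
Each player's payoff: 23 − 15 + 38 = 46.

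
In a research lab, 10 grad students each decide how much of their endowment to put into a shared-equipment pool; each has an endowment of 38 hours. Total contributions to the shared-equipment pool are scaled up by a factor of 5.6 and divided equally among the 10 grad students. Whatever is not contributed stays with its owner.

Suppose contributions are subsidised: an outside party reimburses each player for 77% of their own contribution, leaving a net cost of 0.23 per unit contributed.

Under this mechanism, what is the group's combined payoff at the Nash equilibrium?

2420.60 hours

With the mechanism, a contributed unit returns (5.6/10) / 0.23 = 2.4348 per unit of net cost to the contributor — now above 1 — so contributing fully is weakly dominant for every player.
At the Nash equilibrium everyone contributes 38. Group total payoff = 10 × (38 × 0.77 + 5.6 × 38) = 2420.60.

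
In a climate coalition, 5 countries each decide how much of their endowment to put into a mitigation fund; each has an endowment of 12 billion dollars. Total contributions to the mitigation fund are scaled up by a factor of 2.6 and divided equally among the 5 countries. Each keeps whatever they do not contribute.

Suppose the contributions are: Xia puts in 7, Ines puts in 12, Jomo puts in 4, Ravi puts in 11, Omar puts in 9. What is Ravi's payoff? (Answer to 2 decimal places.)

Total contributed: 7 + 12 + 4 + 11 + 9 = 43.
Each receives 2.6 × 43 / 5 = 22.36 from the mitigation fund.
Ravi keeps 12 − 11 = 1, so Ravi's payoff is 1 + 22.36 = 23.36.

23.36 billion dollars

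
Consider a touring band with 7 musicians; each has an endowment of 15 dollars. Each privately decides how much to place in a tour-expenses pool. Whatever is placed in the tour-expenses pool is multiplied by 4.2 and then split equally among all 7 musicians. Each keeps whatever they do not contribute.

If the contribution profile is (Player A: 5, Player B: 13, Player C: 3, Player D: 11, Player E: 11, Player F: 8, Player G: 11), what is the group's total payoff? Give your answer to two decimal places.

303.40 dollars

Total contributed: 5 + 13 + 3 + 11 + 11 + 8 + 11 = 62; total kept: 7 × 15 − 62 = 43.
The tour-expenses pool pays out 4.2 × 62 = 260.40 in aggregate.
Group total = 43 + 260.40 = 303.40.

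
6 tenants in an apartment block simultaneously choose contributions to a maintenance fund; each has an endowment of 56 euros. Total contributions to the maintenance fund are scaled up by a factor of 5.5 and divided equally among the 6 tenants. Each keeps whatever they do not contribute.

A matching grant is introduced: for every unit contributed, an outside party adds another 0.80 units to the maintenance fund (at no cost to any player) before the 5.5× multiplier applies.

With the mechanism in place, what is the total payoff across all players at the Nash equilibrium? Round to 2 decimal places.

With the mechanism, a contributed unit returns 5.5 × 1.80 / 6 = 1.6500 per unit of net cost to the contributor — now above 1 — so contributing fully is weakly dominant for every player.
So the Nash equilibrium is full contribution by all 6; the group earns 5.5 × 1.80 × 336 = 3326.40.

3326.40 euros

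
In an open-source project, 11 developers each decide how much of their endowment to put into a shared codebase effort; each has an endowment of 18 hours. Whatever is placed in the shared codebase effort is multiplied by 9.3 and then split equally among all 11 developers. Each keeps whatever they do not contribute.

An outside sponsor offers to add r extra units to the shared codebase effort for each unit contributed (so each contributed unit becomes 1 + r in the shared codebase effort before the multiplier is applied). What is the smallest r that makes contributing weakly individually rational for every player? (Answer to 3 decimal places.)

0.183

With matching at rate r, one contributed unit becomes (1 + r) in the shared codebase effort and returns 9.3 × (1 + r) / 11 to the contributor.
Setting this equal to 1: 1 + r = 11/9.3 = 1.1828.
So the minimum matching rate is r = 1.1828 − 1 = 0.183.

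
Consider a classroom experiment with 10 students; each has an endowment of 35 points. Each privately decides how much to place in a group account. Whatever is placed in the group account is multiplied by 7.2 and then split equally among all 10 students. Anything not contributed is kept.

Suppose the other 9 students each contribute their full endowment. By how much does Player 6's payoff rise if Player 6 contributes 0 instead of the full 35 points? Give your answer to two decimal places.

Switching from a contribution of 35 to 0 lets Player 6 keep an extra 35 points, but lowers the group account by 35, which costs Player 6 their own share of that drop: 7.2/10 × 35 = 25.20.
Net gain = 35 − 25.20 = 9.80. The private return per contributed unit (0.7200) is below 1, so free-riding is indeed the best response regardless of what the others do.

9.80 points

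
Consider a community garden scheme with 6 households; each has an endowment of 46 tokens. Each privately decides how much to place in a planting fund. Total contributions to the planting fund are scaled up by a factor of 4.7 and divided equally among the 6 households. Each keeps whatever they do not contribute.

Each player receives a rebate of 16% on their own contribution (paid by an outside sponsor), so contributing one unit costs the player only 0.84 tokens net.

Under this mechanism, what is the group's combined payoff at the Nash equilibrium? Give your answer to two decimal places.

276.00 tokens

The effective private return is (4.7/6) / 0.84 = 0.9325, which is still under 1, so the mechanism doesn't change anyone's dominant strategy: zero contribution.
Everyone keeps their endowment and the group total is 6 × 46 = 276.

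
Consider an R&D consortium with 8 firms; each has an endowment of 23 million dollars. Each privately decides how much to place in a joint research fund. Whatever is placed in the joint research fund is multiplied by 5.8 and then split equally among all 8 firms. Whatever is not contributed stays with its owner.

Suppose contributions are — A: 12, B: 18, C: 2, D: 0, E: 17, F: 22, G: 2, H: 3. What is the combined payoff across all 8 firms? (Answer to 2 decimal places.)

Total contributed: 12 + 18 + 2 + 0 + 17 + 22 + 2 + 3 = 76; total kept: 8 × 23 − 76 = 108.
The joint research fund pays out 5.8 × 76 = 440.80 in aggregate.
Group total = 108 + 440.80 = 548.80.

548.80 million dollars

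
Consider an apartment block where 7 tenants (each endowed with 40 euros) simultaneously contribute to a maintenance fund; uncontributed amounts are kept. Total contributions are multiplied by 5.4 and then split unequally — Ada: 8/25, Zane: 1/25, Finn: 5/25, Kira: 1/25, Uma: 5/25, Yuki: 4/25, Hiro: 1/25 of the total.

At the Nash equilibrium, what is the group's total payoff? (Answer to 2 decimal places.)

Each unit j contributes comes back to j as 5.4 × (j's share), so j prefers to contribute only if that share exceeds 1/5.4 = 0.1852; otherwise keeping the unit dominates.
The shares above 0.1852 belong to Ada, Finn and Uma, contributing 40 each; the remaining 4 contribute 0. Total contributed: 120.
The maintenance fund pays out 5.4 × 120 = 648.00 in total (split across the unequal shares, but the aggregate is all that matters for the group sum).
The 4 free-riders keep 40 each, adding 160. Group total = 160 + 648.00 = 808.00.

808.00 euros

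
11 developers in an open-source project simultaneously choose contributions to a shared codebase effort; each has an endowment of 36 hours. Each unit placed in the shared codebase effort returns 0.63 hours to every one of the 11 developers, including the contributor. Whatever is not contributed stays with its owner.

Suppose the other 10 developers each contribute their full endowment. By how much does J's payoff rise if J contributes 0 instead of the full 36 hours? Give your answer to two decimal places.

Switching from a contribution of 36 to 0 lets J keep an extra 36 hours, but lowers the shared codebase effort by 36, which costs J their own share of that drop: 0.63 × 36 = 22.68.
Net gain = 36 − 22.68 = 13.32. The private return per contributed unit (0.63) is below 1, so free-riding is indeed the best response regardless of what the others do.

13.32 hours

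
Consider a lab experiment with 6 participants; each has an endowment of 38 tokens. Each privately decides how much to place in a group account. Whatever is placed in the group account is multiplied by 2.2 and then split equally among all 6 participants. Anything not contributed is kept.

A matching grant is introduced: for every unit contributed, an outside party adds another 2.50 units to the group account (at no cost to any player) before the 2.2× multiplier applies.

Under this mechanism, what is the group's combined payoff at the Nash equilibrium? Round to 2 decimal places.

1755.60 tokens

Under the mechanism each unit contributed yields 2.2 × 3.50 / 6 = 1.2833 back to its contributor per unit of net cost, which exceeds 1, making full contribution the dominant choice for everyone.
So the Nash equilibrium is full contribution by all 6; the group earns 2.2 × 3.50 × 228 = 1755.60.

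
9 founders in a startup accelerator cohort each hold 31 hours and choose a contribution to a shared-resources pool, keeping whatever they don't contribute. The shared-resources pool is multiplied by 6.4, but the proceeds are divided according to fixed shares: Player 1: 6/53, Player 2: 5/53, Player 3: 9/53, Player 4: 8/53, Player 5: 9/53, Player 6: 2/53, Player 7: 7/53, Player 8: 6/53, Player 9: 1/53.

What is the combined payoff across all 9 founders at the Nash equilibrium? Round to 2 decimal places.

613.80 hours

A player with share s gets back 6.4·s per unit contributed, so full contribution is dominant for anyone with s > 1/6.4 = 0.1563 and zero contribution is dominant for anyone below.
Player 3 and Player 5 are above the threshold, contributing 31 each; the remaining 7 contribute 0. Total contributed: 62.
The shared-resources pool pays out 6.4 × 62 = 396.80 in total (split across the unequal shares, but the aggregate is all that matters for the group sum).
The 7 free-riders keep 31 each, adding 217. Group total = 217 + 396.80 = 613.80.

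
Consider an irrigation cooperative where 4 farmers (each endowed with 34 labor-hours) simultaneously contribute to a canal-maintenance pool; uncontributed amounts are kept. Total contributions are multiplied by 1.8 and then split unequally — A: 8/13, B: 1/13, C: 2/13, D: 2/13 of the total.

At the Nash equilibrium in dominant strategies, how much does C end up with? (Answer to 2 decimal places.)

43.42 labor-hours

For player j, contributing a unit is worthwhile iff 1.8 × (j's share) ≥ 1, i.e. iff j's share is at least 0.5556.
A alone (share 8/13) is above the threshold, contributing 34; the remaining 3 contribute 0. Total contributed: 34.
C keeps 34 and receives 1.8 × 34 × 2/13 = 9.42 from the canal-maintenance pool, for a payoff of 43.42.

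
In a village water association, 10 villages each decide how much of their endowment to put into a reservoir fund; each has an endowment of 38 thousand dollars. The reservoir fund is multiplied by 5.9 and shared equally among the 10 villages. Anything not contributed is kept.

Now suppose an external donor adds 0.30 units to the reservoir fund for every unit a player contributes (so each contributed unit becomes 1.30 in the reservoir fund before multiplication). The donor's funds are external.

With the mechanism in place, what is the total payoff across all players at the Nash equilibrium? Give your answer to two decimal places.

The effective private return is 5.9 × 1.30 / 10 = 0.7670, which is still under 1, so the mechanism doesn't change anyone's dominant strategy: zero contribution.
Everyone keeps their endowment and the group total is 10 × 38 = 380.

380.00 thousand dollars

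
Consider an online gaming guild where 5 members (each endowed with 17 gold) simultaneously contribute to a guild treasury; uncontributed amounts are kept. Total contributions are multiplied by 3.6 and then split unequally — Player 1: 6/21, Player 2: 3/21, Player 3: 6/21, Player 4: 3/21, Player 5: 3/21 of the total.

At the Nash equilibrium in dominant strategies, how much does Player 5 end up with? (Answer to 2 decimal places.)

For player j, contributing a unit is worthwhile iff 3.6 × (j's share) ≥ 1, i.e. iff j's share is at least 0.2778.
Player 1 and Player 3 clear that bar, contributing 17 each; the remaining 3 contribute 0. Total contributed: 34.
Player 5 keeps 17 and receives 3.6 × 34 × 3/21 = 17.49 from the guild treasury, for a payoff of 34.49.

34.49 gold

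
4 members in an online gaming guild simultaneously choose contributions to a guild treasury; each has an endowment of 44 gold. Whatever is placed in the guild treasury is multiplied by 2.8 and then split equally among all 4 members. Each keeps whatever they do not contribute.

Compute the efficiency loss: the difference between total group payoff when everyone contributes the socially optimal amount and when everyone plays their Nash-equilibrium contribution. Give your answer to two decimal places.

Each contributed unit returns 2.8/4 = 0.7000 to its contributor — below 1 — so contributing 0 is dominant for every player. At the Nash equilibrium everyone keeps their 44, and the group total is 4 × 44 = 176.
Each contributed unit returns 2.800 to the group as a whole (0.7000 to each of 4 players), which exceeds 1, so the social optimum is full contribution: group total = 2.800 × 176 = 492.80.
Efficiency loss = 492.80 − 176 = 316.80.

316.80 gold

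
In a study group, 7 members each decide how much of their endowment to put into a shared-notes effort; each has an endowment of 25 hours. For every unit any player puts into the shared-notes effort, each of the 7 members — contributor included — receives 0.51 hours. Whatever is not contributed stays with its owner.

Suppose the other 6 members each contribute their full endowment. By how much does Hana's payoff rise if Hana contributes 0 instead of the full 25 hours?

12.25 hours

Switching from a contribution of 25 to 0 lets Hana keep an extra 25 hours, but lowers the shared-notes effort by 25, which costs Hana their own share of that drop: 0.51 × 25 = 12.75.
Net gain = 25 − 12.75 = 12.25. The private return per contributed unit (0.51) is below 1, so free-riding is indeed the best response regardless of what the others do.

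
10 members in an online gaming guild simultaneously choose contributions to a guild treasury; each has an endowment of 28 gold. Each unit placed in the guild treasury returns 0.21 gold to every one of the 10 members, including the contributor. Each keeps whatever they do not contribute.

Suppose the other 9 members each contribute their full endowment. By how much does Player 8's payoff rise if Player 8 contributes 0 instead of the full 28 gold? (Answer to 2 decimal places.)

22.12 gold

Switching from a contribution of 28 to 0 lets Player 8 keep an extra 28 gold, but lowers the guild treasury by 28, which costs Player 8 their own share of that drop: 0.21 × 28 = 5.88.
Net gain = 28 − 5.88 = 22.12. The private return per contributed unit (0.21) is below 1, so free-riding is indeed the best response regardless of what the others do.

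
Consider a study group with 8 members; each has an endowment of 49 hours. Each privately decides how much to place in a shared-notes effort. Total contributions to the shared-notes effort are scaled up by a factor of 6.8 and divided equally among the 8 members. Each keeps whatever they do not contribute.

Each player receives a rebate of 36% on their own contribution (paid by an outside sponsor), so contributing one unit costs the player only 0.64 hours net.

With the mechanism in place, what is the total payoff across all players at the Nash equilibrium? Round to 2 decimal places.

2806.72 hours

The effective private return per unit is now (6.8/8) / 0.64 = 1.3281 > 1, so every player's dominant strategy flips to full contribution.
At the Nash equilibrium everyone contributes 49. Group total payoff = 8 × (49 × 0.36 + 6.8 × 49) = 2806.72.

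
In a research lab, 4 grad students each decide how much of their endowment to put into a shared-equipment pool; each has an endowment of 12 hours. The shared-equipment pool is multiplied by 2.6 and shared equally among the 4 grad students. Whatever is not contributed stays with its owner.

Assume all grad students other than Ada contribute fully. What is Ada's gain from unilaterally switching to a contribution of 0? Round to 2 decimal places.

4.20 hours

Switching from a contribution of 12 to 0 lets Ada keep an extra 12 hours, but lowers the shared-equipment pool by 12, which costs Ada their own share of that drop: 2.6/4 × 12 = 7.80.
Net gain = 12 − 7.80 = 4.20. The private return per contributed unit (0.6500) is below 1, so free-riding is indeed the best response regardless of what the others do.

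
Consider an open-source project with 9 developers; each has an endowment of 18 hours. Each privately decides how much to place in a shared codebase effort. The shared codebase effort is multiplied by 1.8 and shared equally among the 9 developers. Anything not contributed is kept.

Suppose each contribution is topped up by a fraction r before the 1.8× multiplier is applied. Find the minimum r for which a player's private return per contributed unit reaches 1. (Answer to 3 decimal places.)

4.000

With matching at rate r, one contributed unit becomes (1 + r) in the shared codebase effort and returns 1.8 × (1 + r) / 9 to the contributor.
Setting this equal to 1: 1 + r = 9/1.8 = 5.0000.
So the minimum matching rate is r = 5.0000 − 1 = 4.000.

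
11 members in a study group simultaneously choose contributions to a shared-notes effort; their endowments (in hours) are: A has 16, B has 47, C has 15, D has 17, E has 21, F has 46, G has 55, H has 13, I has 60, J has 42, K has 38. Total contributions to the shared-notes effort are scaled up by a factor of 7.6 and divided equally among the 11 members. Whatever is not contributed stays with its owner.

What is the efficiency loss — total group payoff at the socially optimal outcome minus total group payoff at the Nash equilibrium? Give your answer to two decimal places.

The private return per contributed unit is 7.6/11 = 0.6909 < 1 for every player regardless of endowment, so the Nash equilibrium is zero contribution and the group total is Σ E_j = 16 + 47 + 15 + 17 + 21 + 46 + 55 + 13 + 60 + 42 + 38 = 370.
Each contributed unit returns 7.600 to the group, so the social optimum is full contribution by everyone: group total = 7.600 × 370 = 2812.00.
Efficiency loss = (7.600 − 1) × 370 = 2442.00.

2442.00 hours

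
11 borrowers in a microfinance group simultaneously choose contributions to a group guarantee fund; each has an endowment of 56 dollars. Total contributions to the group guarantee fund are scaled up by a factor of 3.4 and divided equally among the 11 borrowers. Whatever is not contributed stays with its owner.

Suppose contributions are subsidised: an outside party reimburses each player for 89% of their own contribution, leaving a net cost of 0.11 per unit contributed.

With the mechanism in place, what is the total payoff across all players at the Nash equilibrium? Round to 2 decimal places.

Under the mechanism each unit contributed yields (3.4/11) / 0.11 = 2.8099 back to its contributor per unit of net cost, which exceeds 1, making full contribution the dominant choice for everyone.
So the Nash equilibrium is full contribution by all 11; the group earns 11 × (56 × 0.89 + 3.4 × 56) = 2642.64.

2642.64 dollars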